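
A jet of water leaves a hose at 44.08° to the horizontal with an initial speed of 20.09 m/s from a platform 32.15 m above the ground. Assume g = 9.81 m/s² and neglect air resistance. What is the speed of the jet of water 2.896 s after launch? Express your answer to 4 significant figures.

v_x = 20.09 cos 44.08° = 14.432 m/s (constant).
v_y(t) = 20.09 sin 44.08° − g t = 13.976 − 9.81 × 2.896 = -14.434 m/s.
Speed = √(v_x² + v_y²) = √(208.28 + 208.34) = 20.41 m/s.

20.41 m/s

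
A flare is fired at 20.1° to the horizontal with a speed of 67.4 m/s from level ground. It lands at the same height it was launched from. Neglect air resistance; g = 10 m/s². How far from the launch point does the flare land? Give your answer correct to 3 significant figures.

For level ground, R = v₀² sin(2θ) / g.
sin(2 × 20.1°) = sin 40.20° = 0.6455.
R = (67.4)² × 0.6455 / 10 = 293 m.

293 m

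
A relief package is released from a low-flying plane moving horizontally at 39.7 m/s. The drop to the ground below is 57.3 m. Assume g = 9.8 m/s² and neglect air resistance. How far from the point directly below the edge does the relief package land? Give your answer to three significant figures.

Initial vertical velocity is zero, so the fall time comes from h = ½ g t²: t = √(2 × 57.3 / 9.8) = 3.420 s.
Horizontal motion is uniform at 39.7 m/s, so x = 39.7 × 3.420 = 136 m.

136 m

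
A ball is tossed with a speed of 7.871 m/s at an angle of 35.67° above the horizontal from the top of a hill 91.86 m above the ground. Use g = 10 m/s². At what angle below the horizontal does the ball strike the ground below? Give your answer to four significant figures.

81.56°

v_x = 7.871 cos 35.67° = 6.3943 m/s.
At impact |v_y| = √(v_y0² + 2 g h) = √(4.5897² + 2×10×91.86) = 43.108 m/s.
Angle below horizontal = arctan(|v_y| / v_x) = arctan(43.108 / 6.3943) = 81.56°.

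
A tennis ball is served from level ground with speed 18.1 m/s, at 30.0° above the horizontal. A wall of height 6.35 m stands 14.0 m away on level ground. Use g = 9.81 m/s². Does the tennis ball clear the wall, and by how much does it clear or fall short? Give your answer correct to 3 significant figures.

No — it falls 2.18 m short of clearing the wall.

v_x = 18.1 cos 30.0° = 15.68 m/s; v_y0 = 18.1 sin 30.0° = 9.050 m/s.
Time to reach the wall: t = 14.0 / 15.68 = 0.8929 s.
Height at that point: y = 9.050×0.8929 − 4.905×0.8929² = 4.170 m.
That is 6.35 − 4.170 = 2.18 m below the top of the wall, so the tennis ball does not clear it.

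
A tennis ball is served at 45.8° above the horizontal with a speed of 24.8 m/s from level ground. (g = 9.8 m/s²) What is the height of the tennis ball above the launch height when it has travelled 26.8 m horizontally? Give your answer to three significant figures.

v_x = 24.8 cos 45.8° = 17.29 m/s, v_y0 = 24.8 sin 45.8° = 17.78 m/s.
Time to reach x = 26.8 m: t = x / v_x = 26.8 / 17.29 = 1.550 s.
y = v_y0 t − ½ g t² = 17.78×1.550 − 4.900×1.550² = 15.8 m.

15.8 m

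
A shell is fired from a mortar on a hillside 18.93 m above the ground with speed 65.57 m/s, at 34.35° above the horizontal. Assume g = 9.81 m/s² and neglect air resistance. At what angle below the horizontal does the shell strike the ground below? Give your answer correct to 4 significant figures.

v_x = 65.57 cos 34.35° = 54.135 m/s.
At impact |v_y| = √(v_y0² + 2 g h) = √(36.998² + 2×9.81×18.93) = 41.716 m/s.
Angle below horizontal = arctan(|v_y| / v_x) = arctan(41.716 / 54.135) = 37.62°.

37.62°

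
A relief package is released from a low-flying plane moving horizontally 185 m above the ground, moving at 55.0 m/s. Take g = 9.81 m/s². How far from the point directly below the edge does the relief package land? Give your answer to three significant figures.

338 m

Initial vertical velocity is zero, so the fall time comes from h = ½ g t²: t = √(2 × 185 / 9.81) = 6.141 s.
Horizontal motion is uniform at 55.0 m/s, so x = 55.0 × 6.141 = 338 m.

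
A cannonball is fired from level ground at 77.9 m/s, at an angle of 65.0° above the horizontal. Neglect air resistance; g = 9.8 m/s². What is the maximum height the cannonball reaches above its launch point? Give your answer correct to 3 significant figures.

254 m

Vertical component of launch velocity: v_y = 77.9 sin 65.0° = 70.60 m/s.
At the highest point the vertical velocity is zero, so v_y² = 2 g h_max.
h_max = (70.60)² / (2 × 9.8) = 4984 / 19.60 = 254 m.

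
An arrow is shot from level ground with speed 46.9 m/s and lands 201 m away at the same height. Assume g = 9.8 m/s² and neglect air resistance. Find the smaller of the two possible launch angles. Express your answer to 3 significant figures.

31.8°

Level-ground range: R = v₀² sin(2θ)/g ⇒ sin 2θ = R g / v₀² = 201×9.8/46.9² = 0.8955.
2θ = arcsin(0.8955) = 63.57° or 180° − 63.57° = 116.43°.
So θ = 31.8° or θ = 58.2°.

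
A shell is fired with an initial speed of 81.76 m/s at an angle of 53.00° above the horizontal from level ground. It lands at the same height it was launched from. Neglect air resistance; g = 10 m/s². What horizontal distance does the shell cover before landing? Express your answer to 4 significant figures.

Components: v_x = 81.76 cos 53.00° = 49.204 m/s, v_y = 81.76 sin 53.00° = 65.296 m/s.
Time of flight (same landing height): t = 2 v_y / g = 2 × 65.296 / 10 = 13.059 s.
Range: R = v_x · t = 49.204 × 13.059 = 642.6 m.

642.6 m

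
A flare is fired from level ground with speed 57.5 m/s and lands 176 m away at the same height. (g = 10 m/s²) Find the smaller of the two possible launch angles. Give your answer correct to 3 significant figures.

Level-ground range: R = v₀² sin(2θ)/g ⇒ sin 2θ = R g / v₀² = 176×10/57.5² = 0.5323.
2θ = arcsin(0.5323) = 32.16° or 180° − 32.16° = 147.84°.
So θ = 16.1° or θ = 73.9°.

16.1°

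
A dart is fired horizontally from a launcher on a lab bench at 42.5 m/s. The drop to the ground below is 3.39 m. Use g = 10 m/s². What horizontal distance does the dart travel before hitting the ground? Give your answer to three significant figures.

Initial vertical velocity is zero, so the fall time comes from h = ½ g t²: t = √(2 × 3.39 / 10) = 0.8234 s.
Horizontal motion is uniform at 42.5 m/s, so x = 42.5 × 0.8234 = 35.0 m.

35.0 m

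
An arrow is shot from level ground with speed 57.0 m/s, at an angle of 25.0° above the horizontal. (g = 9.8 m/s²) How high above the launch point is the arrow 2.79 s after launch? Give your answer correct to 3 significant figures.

29.1 m

v_y0 = 57.0 sin 25.0° = 24.09 m/s.
y(t) = v_y0 t − ½ g t² = 24.09×2.79 − 4.900×2.79² = 29.1 m.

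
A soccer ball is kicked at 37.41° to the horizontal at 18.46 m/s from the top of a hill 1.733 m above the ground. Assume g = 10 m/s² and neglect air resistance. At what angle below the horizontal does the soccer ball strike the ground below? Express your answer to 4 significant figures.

40.82°

v_x = 18.46 cos 37.41° = 14.663 m/s.
At impact |v_y| = √(v_y0² + 2 g h) = √(11.215² + 2×10×1.733) = 12.666 m/s.
Angle below horizontal = arctan(|v_y| / v_x) = arctan(12.666 / 14.663) = 40.82°.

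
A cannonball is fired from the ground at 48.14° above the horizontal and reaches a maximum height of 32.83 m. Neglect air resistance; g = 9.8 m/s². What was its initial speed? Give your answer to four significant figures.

At maximum height v_y = 0, so (v₀ sin θ)² = 2 g H.
v₀ sin 48.14° = √(2 × 9.8 × 32.83) = 25.367 m/s.
v₀ = 25.367 / sin 48.14° = 25.367 / 0.7448 = 34.06 m/s.

34.06 m/s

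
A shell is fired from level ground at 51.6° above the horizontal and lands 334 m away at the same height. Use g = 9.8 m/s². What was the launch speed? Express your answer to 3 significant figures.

On level ground, R = v₀² sin(2θ) / g, so v₀ = √(R g / sin 2θ).
sin(2 × 51.6°) = 0.9736.
v₀ = √(334 × 9.8 / 0.9736) = √3362 = 58.0 m/s.

58.0 m/s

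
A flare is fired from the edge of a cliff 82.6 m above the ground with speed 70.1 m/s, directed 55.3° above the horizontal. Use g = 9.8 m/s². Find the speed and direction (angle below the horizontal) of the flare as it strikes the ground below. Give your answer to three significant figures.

v_x = 70.1 cos 55.3° = 39.91 m/s (constant).
|v_y| at impact = √((57.63)² + 2×9.8×82.6) = 70.29 m/s.
Speed = √(39.91² + 70.29²) = 80.8 m/s; angle = arctan(70.29/39.91) = 60.4° below horizontal.

80.8 m/s at 60.4° below the horizontal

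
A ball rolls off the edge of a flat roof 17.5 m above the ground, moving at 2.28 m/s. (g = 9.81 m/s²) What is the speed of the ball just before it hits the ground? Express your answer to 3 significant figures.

18.7 m/s

Fall time: t = √(2 × 17.5 / 9.81) = 1.889 s.
At impact: v_x = 2.28 m/s (unchanged), v_y = g t = 9.81 × 1.889 = 18.53 m/s.
Speed = √(v_x² + v_y²) = √(5.198 + 343.4) = 18.7 m/s.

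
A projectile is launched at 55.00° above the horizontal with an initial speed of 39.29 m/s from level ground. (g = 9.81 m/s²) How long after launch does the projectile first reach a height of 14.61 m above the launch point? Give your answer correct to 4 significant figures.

0.4906 s

v_y0 = 39.29 sin 55.00° = 32.184 m/s.
Set y = v_y0 t − ½ g t² = 14.61: 4.905 t² − 32.184 t + 14.61 = 0.
t = [32.184 ± √(1035.8 − 286.65)] / 9.81 = (32.184 ± 27.371) / 9.81, giving t = 0.4906 s or t = 6.071 s.
The projectile is on the way up at the first time, so t = 0.4906 s.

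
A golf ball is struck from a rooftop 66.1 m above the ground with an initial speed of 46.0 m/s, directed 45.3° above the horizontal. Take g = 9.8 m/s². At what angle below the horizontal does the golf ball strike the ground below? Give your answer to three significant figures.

v_x = 46.0 cos 45.3° = 32.36 m/s.
At impact |v_y| = √(v_y0² + 2 g h) = √(32.70² + 2×9.8×66.1) = 48.63 m/s.
Angle below horizontal = arctan(|v_y| / v_x) = arctan(48.63 / 32.36) = 56.4°.

56.4°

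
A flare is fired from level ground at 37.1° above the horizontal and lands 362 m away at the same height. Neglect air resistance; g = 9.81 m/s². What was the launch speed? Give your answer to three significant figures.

On level ground, R = v₀² sin(2θ) / g, so v₀ = √(R g / sin 2θ).
sin(2 × 37.1°) = 0.9622.
v₀ = √(362 × 9.81 / 0.9622) = √3691 = 60.8 m/s.

60.8 m/s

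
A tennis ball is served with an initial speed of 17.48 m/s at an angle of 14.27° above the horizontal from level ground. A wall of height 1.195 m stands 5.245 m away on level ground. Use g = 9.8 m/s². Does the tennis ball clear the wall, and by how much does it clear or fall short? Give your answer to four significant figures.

v_x = 17.48 cos 14.27° = 16.941 m/s; v_y0 = 17.48 sin 14.27° = 4.3087 m/s.
Time to reach the wall: t = 5.245 / 16.941 = 0.30960 s.
Height at that point: y = 4.3087×0.30960 − 4.900×0.30960² = 0.86430 m.
That is 1.195 − 0.86430 = 0.3307 m below the top of the wall, so the tennis ball does not clear it.

No — it falls 0.3307 m short of clearing the wall.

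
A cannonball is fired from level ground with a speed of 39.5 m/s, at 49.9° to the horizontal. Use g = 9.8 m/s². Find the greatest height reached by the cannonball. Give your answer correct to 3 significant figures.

Vertical component of launch velocity: v_y = 39.5 sin 49.9° = 30.21 m/s.
At the highest point the vertical velocity is zero, so v_y² = 2 g h_max.
h_max = (30.21)² / (2 × 9.8) = 912.6 / 19.60 = 46.6 m.

46.6 m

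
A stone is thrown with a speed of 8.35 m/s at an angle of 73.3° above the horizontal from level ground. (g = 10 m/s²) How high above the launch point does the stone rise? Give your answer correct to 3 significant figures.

3.20 m

Vertical component of launch velocity: v_y = 8.35 sin 73.3° = 7.998 m/s.
At the highest point the vertical velocity is zero, so v_y² = 2 g h_max.
h_max = (7.998)² / (2 × 10) = 63.97 / 20.00 = 3.20 m.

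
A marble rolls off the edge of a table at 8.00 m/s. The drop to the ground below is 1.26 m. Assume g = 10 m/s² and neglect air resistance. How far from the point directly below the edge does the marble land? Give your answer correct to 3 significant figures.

Initial vertical velocity is zero, so the fall time comes from h = ½ g t²: t = √(2 × 1.26 / 10) = 0.5020 s.
Horizontal motion is uniform at 8.00 m/s, so x = 8.00 × 0.5020 = 4.02 m.

4.02 m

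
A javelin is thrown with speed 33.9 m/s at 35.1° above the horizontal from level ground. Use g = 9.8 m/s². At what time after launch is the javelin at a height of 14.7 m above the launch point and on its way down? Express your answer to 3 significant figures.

2.97 s

v_y0 = 33.9 sin 35.1° = 19.49 m/s.
Set y = v_y0 t − ½ g t² = 14.7: 4.900 t² − 19.49 t + 14.7 = 0.
t = [19.49 ± √(379.9 − 288.1)] / 9.8 = (19.49 ± 9.581) / 9.8, giving t = 1.01 s or t = 2.97 s.
On the way down corresponds to the larger root: t = 2.97 s.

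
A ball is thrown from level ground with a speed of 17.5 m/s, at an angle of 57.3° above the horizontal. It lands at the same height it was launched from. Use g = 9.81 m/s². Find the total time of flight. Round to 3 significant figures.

Vertical component: v_y = 17.5 sin 57.3° = 14.73 m/s.
For a projectile landing at launch height, time of flight is t = 2 v_y / g = 2 × 14.73 / 9.81 = 3.00 s.

3.00 s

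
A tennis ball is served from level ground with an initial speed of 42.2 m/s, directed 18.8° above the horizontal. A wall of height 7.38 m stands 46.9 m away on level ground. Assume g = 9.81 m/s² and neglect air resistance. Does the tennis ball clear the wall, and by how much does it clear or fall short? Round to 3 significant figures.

Yes — it clears the wall by 1.83 m.

v_x = 42.2 cos 18.8° = 39.95 m/s; v_y0 = 42.2 sin 18.8° = 13.60 m/s.
Time to reach the wall: t = 46.9 / 39.95 = 1.174 s.
Height at that point: y = 13.60×1.174 − 4.905×1.174² = 9.206 m.
That is 9.206 − 7.38 = 1.83 m above the top of the wall, so the tennis ball clears it.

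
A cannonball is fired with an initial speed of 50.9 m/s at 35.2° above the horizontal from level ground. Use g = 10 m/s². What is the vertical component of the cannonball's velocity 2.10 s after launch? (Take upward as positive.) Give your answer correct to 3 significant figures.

8.34 m/s

Initial vertical component: v_y0 = 50.9 sin 35.2° = 29.34 m/s.
v_y(t) = v_y0 − g t = 29.34 − 10 × 2.10 = 8.34 m/s.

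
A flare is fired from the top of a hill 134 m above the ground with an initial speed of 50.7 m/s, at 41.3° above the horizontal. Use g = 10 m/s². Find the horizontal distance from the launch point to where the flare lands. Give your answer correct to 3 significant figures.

Components: v_x = 50.7 cos 41.3° = 38.09 m/s, v_y = 50.7 sin 41.3° = 33.46 m/s.
Vertical: 0 = 134 + 33.46 t − ½(10) t² ⇒ 5.000 t² − 33.46 t − 134 = 0.
t = [33.46 + √(1120 + 2680)] / 10.00 = 9.510 s.
Horizontal: R = v_x · t = 38.09 × 9.510 = 362 m.

362 m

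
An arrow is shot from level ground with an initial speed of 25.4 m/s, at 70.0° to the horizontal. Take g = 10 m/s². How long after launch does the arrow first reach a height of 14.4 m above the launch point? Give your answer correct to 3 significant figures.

0.708 s

v_y0 = 25.4 sin 70.0° = 23.87 m/s.
Set y = v_y0 t − ½ g t² = 14.4: 5.000 t² − 23.87 t + 14.4 = 0.
t = [23.87 ± √(569.8 − 288.0)] / 10 = (23.87 ± 16.79) / 10, giving t = 0.708 s or t = 4.07 s.
The arrow is on the way up at the first time, so t = 0.708 s.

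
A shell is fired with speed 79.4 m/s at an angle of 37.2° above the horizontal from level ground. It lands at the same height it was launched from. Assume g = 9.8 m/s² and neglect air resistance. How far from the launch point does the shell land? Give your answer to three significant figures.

For level ground, R = v₀² sin(2θ) / g.
sin(2 × 37.2°) = sin 74.40° = 0.9632.
R = (79.4)² × 0.9632 / 9.8 = 620 m.

620 m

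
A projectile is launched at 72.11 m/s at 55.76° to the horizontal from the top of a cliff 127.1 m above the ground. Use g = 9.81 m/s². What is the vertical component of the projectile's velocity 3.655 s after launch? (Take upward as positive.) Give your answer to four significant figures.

Initial vertical component: v_y0 = 72.11 sin 55.76° = 59.612 m/s.
v_y(t) = v_y0 − g t = 59.612 − 9.81 × 3.655 = 23.76 m/s.

23.76 m/s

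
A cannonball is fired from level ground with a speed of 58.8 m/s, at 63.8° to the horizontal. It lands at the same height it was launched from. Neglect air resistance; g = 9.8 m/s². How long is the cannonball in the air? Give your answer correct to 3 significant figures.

Vertical component: v_y = 58.8 sin 63.8° = 52.76 m/s.
For a projectile landing at launch height, time of flight is t = 2 v_y / g = 2 × 52.76 / 9.8 = 10.8 s.

10.8 s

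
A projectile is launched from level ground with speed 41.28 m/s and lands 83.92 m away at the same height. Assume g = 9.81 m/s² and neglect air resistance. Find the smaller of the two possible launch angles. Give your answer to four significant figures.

Level-ground range: R = v₀² sin(2θ)/g ⇒ sin 2θ = R g / v₀² = 83.92×9.81/41.28² = 0.4831.
2θ = arcsin(0.4831) = 28.888° or 180° − 28.888° = 151.112°.
So θ = 14.44° or θ = 75.56°.

14.44°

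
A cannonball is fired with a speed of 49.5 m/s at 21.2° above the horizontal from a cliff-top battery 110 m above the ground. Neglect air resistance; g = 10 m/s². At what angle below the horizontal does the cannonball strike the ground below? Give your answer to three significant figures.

v_x = 49.5 cos 21.2° = 46.15 m/s.
At impact |v_y| = √(v_y0² + 2 g h) = √(17.90² + 2×10×110) = 50.20 m/s.
Angle below horizontal = arctan(|v_y| / v_x) = arctan(50.20 / 46.15) = 47.4°.

47.4°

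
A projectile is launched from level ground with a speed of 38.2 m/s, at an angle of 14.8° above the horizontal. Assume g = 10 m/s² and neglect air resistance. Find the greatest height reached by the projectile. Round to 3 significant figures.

Vertical component of launch velocity: v_y = 38.2 sin 14.8° = 9.758 m/s.
At the highest point the vertical velocity is zero, so v_y² = 2 g h_max.
h_max = (9.758)² / (2 × 10) = 95.22 / 20.00 = 4.76 m.

4.76 m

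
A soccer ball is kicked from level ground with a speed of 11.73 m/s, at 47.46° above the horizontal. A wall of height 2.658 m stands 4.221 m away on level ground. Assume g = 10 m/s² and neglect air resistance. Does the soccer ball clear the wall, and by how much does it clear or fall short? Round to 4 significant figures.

Yes — it clears the wall by 0.5256 m.

v_x = 11.73 cos 47.46° = 7.9307 m/s; v_y0 = 11.73 sin 47.46° = 8.6427 m/s.
Time to reach the wall: t = 4.221 / 7.9307 = 0.53224 s.
Height at that point: y = 8.6427×0.53224 − 5.000×0.53224² = 3.1836 m.
That is 3.1836 − 2.658 = 0.5256 m above the top of the wall, so the soccer ball clears it.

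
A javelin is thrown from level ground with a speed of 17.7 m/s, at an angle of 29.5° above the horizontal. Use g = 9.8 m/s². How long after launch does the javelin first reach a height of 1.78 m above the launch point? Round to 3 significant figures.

0.235 s

v_y0 = 17.7 sin 29.5° = 8.716 m/s.
Set y = v_y0 t − ½ g t² = 1.78: 4.900 t² − 8.716 t + 1.78 = 0.
t = [8.716 ± √(75.97 − 34.89)] / 9.8 = (8.716 ± 6.409) / 9.8, giving t = 0.235 s or t = 1.54 s.
The javelin is on the way up at the first time, so t = 0.235 s.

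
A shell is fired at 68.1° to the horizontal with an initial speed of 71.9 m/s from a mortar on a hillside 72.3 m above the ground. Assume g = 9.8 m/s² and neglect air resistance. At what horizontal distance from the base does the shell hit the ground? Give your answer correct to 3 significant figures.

Components: v_x = 71.9 cos 68.1° = 26.82 m/s, v_y = 71.9 sin 68.1° = 66.71 m/s.
Vertical: 0 = 72.3 + 66.71 t − ½(9.8) t² ⇒ 4.900 t² − 66.71 t − 72.3 = 0.
t = [66.71 + √(4450 + 1417)] / 9.800 = 14.62 s.
Horizontal: R = v_x · t = 26.82 × 14.62 = 392 m.

392 m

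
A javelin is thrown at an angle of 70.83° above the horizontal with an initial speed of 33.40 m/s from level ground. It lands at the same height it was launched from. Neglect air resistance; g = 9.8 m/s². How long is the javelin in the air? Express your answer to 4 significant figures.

Vertical component: v_y = 33.40 sin 70.83° = 31.548 m/s.
For a projectile landing at launch height, time of flight is t = 2 v_y / g = 2 × 31.548 / 9.8 = 6.438 s.

6.438 s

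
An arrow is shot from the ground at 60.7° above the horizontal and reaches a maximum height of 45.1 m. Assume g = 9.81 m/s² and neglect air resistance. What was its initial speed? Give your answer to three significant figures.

34.1 m/s

At maximum height v_y = 0, so (v₀ sin θ)² = 2 g H.
v₀ sin 60.7° = √(2 × 9.81 × 45.1) = 29.75 m/s.
v₀ = 29.75 / sin 60.7° = 29.75 / 0.8721 = 34.1 m/s.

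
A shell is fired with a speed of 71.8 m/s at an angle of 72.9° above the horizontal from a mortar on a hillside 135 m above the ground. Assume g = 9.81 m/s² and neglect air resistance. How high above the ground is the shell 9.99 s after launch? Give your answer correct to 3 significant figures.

331 m

v_y0 = 71.8 sin 72.9° = 68.63 m/s.
y(t) = 135 + v_y0 t − ½ g t² = 135 + 68.63×9.99 − ½×9.81×9.99² = 331 m.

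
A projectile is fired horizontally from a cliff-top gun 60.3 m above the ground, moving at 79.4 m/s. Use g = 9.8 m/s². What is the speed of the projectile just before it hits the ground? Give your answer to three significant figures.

86.5 m/s

Fall time: t = √(2 × 60.3 / 9.8) = 3.508 s.
At impact: v_x = 79.4 m/s (unchanged), v_y = g t = 9.8 × 3.508 = 34.38 m/s.
Speed = √(v_x² + v_y²) = √(6304 + 1182) = 86.5 m/s.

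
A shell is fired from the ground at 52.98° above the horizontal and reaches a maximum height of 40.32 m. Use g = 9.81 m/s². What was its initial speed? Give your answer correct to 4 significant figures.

At maximum height v_y = 0, so (v₀ sin θ)² = 2 g H.
v₀ sin 52.98° = √(2 × 9.81 × 40.32) = 28.126 m/s.
v₀ = 28.126 / sin 52.98° = 28.126 / 0.7984 = 35.23 m/s.

35.23 m/s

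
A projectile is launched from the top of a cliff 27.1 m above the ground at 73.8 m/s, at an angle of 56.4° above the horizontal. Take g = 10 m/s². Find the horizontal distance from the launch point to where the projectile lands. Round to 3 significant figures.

519 m

Components: v_x = 73.8 cos 56.4° = 40.84 m/s, v_y = 73.8 sin 56.4° = 61.47 m/s.
Vertical: 0 = 27.1 + 61.47 t − ½(10) t² ⇒ 5.000 t² − 61.47 t − 27.1 = 0.
t = [61.47 + √(3779 + 542.0)] / 10.00 = 12.72 s.
Horizontal: R = v_x · t = 40.84 × 12.72 = 519 m.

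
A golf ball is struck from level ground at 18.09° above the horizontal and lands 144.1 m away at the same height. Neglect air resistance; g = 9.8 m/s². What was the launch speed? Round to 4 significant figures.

On level ground, R = v₀² sin(2θ) / g, so v₀ = √(R g / sin 2θ).
sin(2 × 18.09°) = 0.5903.
v₀ = √(144.1 × 9.8 / 0.5903) = √2392.3 = 48.91 m/s.

48.91 m/s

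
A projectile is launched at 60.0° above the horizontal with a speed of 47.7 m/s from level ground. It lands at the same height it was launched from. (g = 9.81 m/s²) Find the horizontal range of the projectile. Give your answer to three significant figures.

For level ground, R = v₀² sin(2θ) / g.
sin(2 × 60.0°) = sin 120.0° = 0.8660.
R = (47.7)² × 0.8660 / 9.81 = 201 m.

201 m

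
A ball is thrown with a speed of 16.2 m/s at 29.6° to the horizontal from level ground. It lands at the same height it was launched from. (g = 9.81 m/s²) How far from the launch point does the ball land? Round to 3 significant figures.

For level ground, R = v₀² sin(2θ) / g.
sin(2 × 29.6°) = sin 59.20° = 0.8590.
R = (16.2)² × 0.8590 / 9.81 = 23.0 m.

23.0 m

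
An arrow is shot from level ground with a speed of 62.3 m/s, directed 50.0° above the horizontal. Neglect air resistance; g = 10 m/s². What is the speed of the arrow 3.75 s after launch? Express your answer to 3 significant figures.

v_x = 62.3 cos 50.0° = 40.05 m/s (constant).
v_y(t) = 62.3 sin 50.0° − g t = 47.72 − 10 × 3.75 = 10.22 m/s.
Speed = √(v_x² + v_y²) = √(1604 + 104.4) = 41.3 m/s.

41.3 m/s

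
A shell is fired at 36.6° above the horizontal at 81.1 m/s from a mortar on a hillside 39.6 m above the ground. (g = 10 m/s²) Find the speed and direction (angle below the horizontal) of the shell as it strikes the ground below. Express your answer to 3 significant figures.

v_x = 81.1 cos 36.6° = 65.11 m/s (constant).
|v_y| at impact = √((48.35)² + 2×10×39.6) = 55.94 m/s.
Speed = √(65.11² + 55.94²) = 85.8 m/s; angle = arctan(55.94/65.11) = 40.7° below horizontal.

85.8 m/s at 40.7° below the horizontal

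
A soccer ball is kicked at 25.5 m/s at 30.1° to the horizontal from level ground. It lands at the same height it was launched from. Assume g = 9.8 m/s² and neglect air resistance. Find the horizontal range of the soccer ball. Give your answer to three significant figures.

For level ground, R = v₀² sin(2θ) / g.
sin(2 × 30.1°) = sin 60.20° = 0.8678.
R = (25.5)² × 0.8678 / 9.8 = 57.6 m.

57.6 m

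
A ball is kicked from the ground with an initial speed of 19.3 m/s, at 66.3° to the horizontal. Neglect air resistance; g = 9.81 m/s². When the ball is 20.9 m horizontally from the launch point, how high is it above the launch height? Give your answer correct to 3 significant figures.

v_x = 19.3 cos 66.3° = 7.758 m/s, v_y0 = 19.3 sin 66.3° = 17.67 m/s.
Time to reach x = 20.9 m: t = x / v_x = 20.9 / 7.758 = 2.694 s.
y = v_y0 t − ½ g t² = 17.67×2.694 − 4.905×2.694² = 12.0 m.

12.0 m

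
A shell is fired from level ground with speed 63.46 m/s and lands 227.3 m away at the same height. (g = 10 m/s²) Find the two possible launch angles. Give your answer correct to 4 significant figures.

Level-ground range: R = v₀² sin(2θ)/g ⇒ sin 2θ = R g / v₀² = 227.3×10/63.46² = 0.5644.
2θ = arcsin(0.5644) = 34.361° or 180° − 34.361° = 145.639°.
So θ = 17.18° or θ = 72.82°.

17.18° and 72.82°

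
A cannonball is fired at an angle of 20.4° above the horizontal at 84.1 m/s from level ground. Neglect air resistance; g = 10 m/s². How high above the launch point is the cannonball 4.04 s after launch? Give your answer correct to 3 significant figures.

36.8 m

v_y0 = 84.1 sin 20.4° = 29.31 m/s.
y(t) = v_y0 t − ½ g t² = 29.31×4.04 − 5.000×4.04² = 36.8 m.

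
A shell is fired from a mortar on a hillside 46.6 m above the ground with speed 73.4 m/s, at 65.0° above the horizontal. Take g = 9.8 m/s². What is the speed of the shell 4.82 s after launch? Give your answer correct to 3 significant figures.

v_x = 73.4 cos 65.0° = 31.02 m/s (constant).
v_y(t) = 73.4 sin 65.0° − g t = 66.52 − 9.8 × 4.82 = 19.28 m/s.
Speed = √(v_x² + v_y²) = √(962.2 + 371.7) = 36.5 m/s.

36.5 m/s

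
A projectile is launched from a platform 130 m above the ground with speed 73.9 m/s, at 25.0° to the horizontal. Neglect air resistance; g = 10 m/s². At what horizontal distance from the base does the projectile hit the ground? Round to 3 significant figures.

Components: v_x = 73.9 cos 25.0° = 66.98 m/s, v_y = 73.9 sin 25.0° = 31.23 m/s.
Vertical: 0 = 130 + 31.23 t − ½(10) t² ⇒ 5.000 t² − 31.23 t − 130 = 0.
t = [31.23 + √(975.3 + 2600)] / 10.00 = 9.102 s.
Horizontal: R = v_x · t = 66.98 × 9.102 = 610 m.

610 m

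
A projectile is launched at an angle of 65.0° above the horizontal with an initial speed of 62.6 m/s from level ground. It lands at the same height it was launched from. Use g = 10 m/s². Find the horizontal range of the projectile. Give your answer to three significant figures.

300 m

For level ground, R = v₀² sin(2θ) / g.
sin(2 × 65.0°) = sin 130.0° = 0.7660.
R = (62.6)² × 0.7660 / 10 = 300 m.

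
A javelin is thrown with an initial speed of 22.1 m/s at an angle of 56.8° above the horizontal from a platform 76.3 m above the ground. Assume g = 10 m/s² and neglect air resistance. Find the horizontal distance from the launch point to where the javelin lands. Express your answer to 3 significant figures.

Components: v_x = 22.1 cos 56.8° = 12.10 m/s, v_y = 22.1 sin 56.8° = 18.49 m/s.
Vertical: 0 = 76.3 + 18.49 t − ½(10) t² ⇒ 5.000 t² − 18.49 t − 76.3 = 0.
t = [18.49 + √(341.9 + 1526)] / 10.00 = 6.171 s.
Horizontal: R = v_x · t = 12.10 × 6.171 = 74.7 m.

74.7 m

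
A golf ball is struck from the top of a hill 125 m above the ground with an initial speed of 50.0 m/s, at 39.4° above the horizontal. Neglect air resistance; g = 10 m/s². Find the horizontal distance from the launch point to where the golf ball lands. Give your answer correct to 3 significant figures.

351 m

Components: v_x = 50.0 cos 39.4° = 38.64 m/s, v_y = 50.0 sin 39.4° = 31.74 m/s.
Vertical: 0 = 125 + 31.74 t − ½(10) t² ⇒ 5.000 t² − 31.74 t − 125 = 0.
t = [31.74 + √(1007 + 2500)] / 10.00 = 9.096 s.
Horizontal: R = v_x · t = 38.64 × 9.096 = 351 m.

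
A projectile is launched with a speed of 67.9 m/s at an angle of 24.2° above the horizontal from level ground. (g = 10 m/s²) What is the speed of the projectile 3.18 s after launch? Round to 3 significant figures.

v_x = 67.9 cos 24.2° = 61.93 m/s (constant).
v_y(t) = 67.9 sin 24.2° − g t = 27.83 − 10 × 3.18 = -3.970 m/s.
Speed = √(v_x² + v_y²) = √(3835 + 15.76) = 62.1 m/s.

62.1 m/s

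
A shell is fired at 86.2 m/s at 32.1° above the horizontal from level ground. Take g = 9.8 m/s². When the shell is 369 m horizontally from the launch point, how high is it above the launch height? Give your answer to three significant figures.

v_x = 86.2 cos 32.1° = 73.02 m/s, v_y0 = 86.2 sin 32.1° = 45.81 m/s.
Time to reach x = 369 m: t = x / v_x = 369 / 73.02 = 5.053 s.
y = v_y0 t − ½ g t² = 45.81×5.053 − 4.900×5.053² = 106 m.

106 m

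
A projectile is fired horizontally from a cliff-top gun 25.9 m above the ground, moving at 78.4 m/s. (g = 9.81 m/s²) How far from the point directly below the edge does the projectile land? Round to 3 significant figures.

180 m

Initial vertical velocity is zero, so the fall time comes from h = ½ g t²: t = √(2 × 25.9 / 9.81) = 2.298 s.
Horizontal motion is uniform at 78.4 m/s, so x = 78.4 × 2.298 = 180 m.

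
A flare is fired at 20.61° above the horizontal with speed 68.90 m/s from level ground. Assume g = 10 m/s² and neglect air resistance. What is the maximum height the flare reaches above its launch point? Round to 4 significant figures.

Vertical component of launch velocity: v_y = 68.90 sin 20.61° = 24.253 m/s.
At the highest point the vertical velocity is zero, so v_y² = 2 g h_max.
h_max = (24.253)² / (2 × 10) = 588.21 / 20.00 = 29.41 m.

29.41 m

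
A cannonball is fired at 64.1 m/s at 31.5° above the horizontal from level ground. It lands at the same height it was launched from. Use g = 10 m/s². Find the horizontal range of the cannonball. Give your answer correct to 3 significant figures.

For level ground, R = v₀² sin(2θ) / g.
sin(2 × 31.5°) = sin 63.00° = 0.8910.
R = (64.1)² × 0.8910 / 10 = 366 m.

366 m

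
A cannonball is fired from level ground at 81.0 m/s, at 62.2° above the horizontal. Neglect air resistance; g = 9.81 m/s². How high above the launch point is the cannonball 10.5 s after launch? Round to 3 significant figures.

212 m

v_y0 = 81.0 sin 62.2° = 71.65 m/s.
y(t) = v_y0 t − ½ g t² = 71.65×10.5 − 4.905×10.5² = 212 m.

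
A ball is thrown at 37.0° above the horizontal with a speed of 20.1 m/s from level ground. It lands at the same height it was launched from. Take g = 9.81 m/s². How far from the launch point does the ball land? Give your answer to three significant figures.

Components: v_x = 20.1 cos 37.0° = 16.05 m/s, v_y = 20.1 sin 37.0° = 12.10 m/s.
Time of flight (same landing height): t = 2 v_y / g = 2 × 12.10 / 9.81 = 2.467 s.
Range: R = v_x · t = 16.05 × 2.467 = 39.6 m.

39.6 m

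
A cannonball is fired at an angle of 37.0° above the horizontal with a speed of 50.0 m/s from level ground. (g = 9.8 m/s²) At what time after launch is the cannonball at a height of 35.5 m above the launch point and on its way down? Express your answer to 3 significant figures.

4.55 s

v_y0 = 50.0 sin 37.0° = 30.09 m/s.
Set y = v_y0 t − ½ g t² = 35.5: 4.900 t² − 30.09 t + 35.5 = 0.
t = [30.09 ± √(905.4 − 695.8)] / 9.8 = (30.09 ± 14.48) / 9.8, giving t = 1.59 s or t = 4.55 s.
On the way down corresponds to the larger root: t = 4.55 s.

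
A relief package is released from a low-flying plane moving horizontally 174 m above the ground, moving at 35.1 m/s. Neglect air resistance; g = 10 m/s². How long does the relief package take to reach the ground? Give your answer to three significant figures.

The horizontal speed doesn't affect the fall. With v_y0 = 0, h = ½ g t².
t = √(2 × 174 / 10) = √34.80 = 5.90 s.

5.90 s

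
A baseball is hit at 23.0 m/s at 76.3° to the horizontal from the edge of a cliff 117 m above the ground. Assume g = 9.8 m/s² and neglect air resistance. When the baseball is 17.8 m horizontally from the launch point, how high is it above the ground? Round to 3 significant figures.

v_x = 23.0 cos 76.3° = 5.447 m/s, v_y0 = 23.0 sin 76.3° = 22.35 m/s.
Time to reach x = 17.8 m: t = x / v_x = 17.8 / 5.447 = 3.268 s.
y = 117 + v_y0 t − ½ g t² = 117 + 22.35×3.268 − 4.900×3.268² = 138 m.

138 m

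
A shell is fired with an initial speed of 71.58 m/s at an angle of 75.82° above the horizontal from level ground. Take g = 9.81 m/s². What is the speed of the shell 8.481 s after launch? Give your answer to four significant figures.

22.31 m/s

v_x = 71.58 cos 75.82° = 17.535 m/s (constant).
v_y(t) = 71.58 sin 75.82° − g t = 69.399 − 9.81 × 8.481 = -13.800 m/s.
Speed = √(v_x² + v_y²) = √(307.48 + 190.44) = 22.31 m/s.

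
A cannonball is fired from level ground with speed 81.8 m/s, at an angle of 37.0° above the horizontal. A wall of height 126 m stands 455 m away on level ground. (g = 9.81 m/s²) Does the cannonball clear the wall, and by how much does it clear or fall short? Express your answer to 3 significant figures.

No — it falls 21.1 m short of clearing the wall.

v_x = 81.8 cos 37.0° = 65.33 m/s; v_y0 = 81.8 sin 37.0° = 49.23 m/s.
Time to reach the wall: t = 455 / 65.33 = 6.965 s.
Height at that point: y = 49.23×6.965 − 4.905×6.965² = 104.9 m.
That is 126 − 104.9 = 21.1 m below the top of the wall, so the cannonball does not clear it.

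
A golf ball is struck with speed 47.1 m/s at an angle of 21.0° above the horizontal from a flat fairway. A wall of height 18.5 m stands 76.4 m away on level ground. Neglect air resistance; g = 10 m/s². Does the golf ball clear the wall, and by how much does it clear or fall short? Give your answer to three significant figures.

No — it falls 4.27 m short of clearing the wall.

v_x = 47.1 cos 21.0° = 43.97 m/s; v_y0 = 47.1 sin 21.0° = 16.88 m/s.
Time to reach the wall: t = 76.4 / 43.97 = 1.738 s.
Height at that point: y = 16.88×1.738 − 5.000×1.738² = 14.23 m.
That is 18.5 − 14.23 = 4.27 m below the top of the wall, so the golf ball does not clear it.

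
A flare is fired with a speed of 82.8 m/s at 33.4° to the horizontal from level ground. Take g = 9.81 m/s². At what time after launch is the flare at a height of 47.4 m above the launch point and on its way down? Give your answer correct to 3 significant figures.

8.10 s

v_y0 = 82.8 sin 33.4° = 45.58 m/s.
Set y = v_y0 t − ½ g t² = 47.4: 4.905 t² − 45.58 t + 47.4 = 0.
t = [45.58 ± √(2078 − 930.0)] / 9.81 = (45.58 ± 33.88) / 9.81, giving t = 1.19 s or t = 8.10 s.
On the way down corresponds to the larger root: t = 8.10 s.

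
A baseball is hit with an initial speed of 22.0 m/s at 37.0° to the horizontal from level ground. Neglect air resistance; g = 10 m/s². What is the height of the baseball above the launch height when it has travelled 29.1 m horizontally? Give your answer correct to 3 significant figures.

8.21 m

v_x = 22.0 cos 37.0° = 17.57 m/s, v_y0 = 22.0 sin 37.0° = 13.24 m/s.
Time to reach x = 29.1 m: t = x / v_x = 29.1 / 17.57 = 1.656 s.
y = v_y0 t − ½ g t² = 13.24×1.656 − 5.000×1.656² = 8.21 m.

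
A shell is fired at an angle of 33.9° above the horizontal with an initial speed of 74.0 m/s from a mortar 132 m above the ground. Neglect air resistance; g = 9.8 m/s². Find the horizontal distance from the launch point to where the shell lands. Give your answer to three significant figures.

Components: v_x = 74.0 cos 33.9° = 61.42 m/s, v_y = 74.0 sin 33.9° = 41.27 m/s.
Vertical: 0 = 132 + 41.27 t − ½(9.8) t² ⇒ 4.900 t² − 41.27 t − 132 = 0.
t = [41.27 + √(1703 + 2587)] / 9.800 = 10.89 s.
Horizontal: R = v_x · t = 61.42 × 10.89 = 669 m.

669 m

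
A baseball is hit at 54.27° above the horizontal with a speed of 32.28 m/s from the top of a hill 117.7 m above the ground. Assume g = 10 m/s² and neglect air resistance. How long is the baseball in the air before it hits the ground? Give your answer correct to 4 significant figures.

Vertical component: v_y = 32.28 sin 54.27° = 26.204 m/s.
Taking up as positive with launch at y = 117.7 m, landing at y = 0: 0 = 117.7 + 26.204 t − ½(10) t².
Solving 5.000 t² − 26.204 t − 117.7 = 0 gives t = [26.204 + √(26.204² + 4·5.000·117.7)] / 10.00 = 8.135 s.

8.135 s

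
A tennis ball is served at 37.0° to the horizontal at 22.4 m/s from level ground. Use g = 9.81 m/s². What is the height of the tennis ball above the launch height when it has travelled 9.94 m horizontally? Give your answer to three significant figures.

5.98 m

v_x = 22.4 cos 37.0° = 17.89 m/s, v_y0 = 22.4 sin 37.0° = 13.48 m/s.
Time to reach x = 9.94 m: t = x / v_x = 9.94 / 17.89 = 0.5556 s.
y = v_y0 t − ½ g t² = 13.48×0.5556 − 4.905×0.5556² = 5.98 m.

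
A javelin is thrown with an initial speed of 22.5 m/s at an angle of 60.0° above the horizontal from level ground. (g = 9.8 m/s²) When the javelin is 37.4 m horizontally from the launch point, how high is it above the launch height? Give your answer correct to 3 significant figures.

v_x = 22.5 cos 60.0° = 11.25 m/s, v_y0 = 22.5 sin 60.0° = 19.49 m/s.
Time to reach x = 37.4 m: t = x / v_x = 37.4 / 11.25 = 3.324 s.
y = v_y0 t − ½ g t² = 19.49×3.324 − 4.900×3.324² = 10.6 m.

10.6 m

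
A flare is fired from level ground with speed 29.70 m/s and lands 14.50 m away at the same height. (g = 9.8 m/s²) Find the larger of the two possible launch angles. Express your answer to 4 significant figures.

85.36°

Level-ground range: R = v₀² sin(2θ)/g ⇒ sin 2θ = R g / v₀² = 14.50×9.8/29.70² = 0.1611.
2θ = arcsin(0.1611) = 9.2707° or 180° − 9.2707° = 170.7293°.
So θ = 4.635° or θ = 85.36°.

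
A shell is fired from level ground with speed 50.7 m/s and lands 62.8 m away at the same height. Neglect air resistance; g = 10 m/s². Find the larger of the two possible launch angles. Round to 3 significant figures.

Level-ground range: R = v₀² sin(2θ)/g ⇒ sin 2θ = R g / v₀² = 62.8×10/50.7² = 0.2443.
2θ = arcsin(0.2443) = 14.14° or 180° − 14.14° = 165.86°.
So θ = 7.07° or θ = 82.9°.

82.9°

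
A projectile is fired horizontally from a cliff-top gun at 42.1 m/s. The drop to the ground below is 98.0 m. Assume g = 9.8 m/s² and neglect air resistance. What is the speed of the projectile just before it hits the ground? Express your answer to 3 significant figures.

60.8 m/s

Fall time: t = √(2 × 98.0 / 9.8) = 4.472 s.
At impact: v_x = 42.1 m/s (unchanged), v_y = g t = 9.8 × 4.472 = 43.83 m/s.
Speed = √(v_x² + v_y²) = √(1772 + 1921) = 60.8 m/s.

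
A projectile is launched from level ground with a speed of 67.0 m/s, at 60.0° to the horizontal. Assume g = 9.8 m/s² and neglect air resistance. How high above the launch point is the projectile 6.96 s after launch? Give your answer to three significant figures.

v_y0 = 67.0 sin 60.0° = 58.02 m/s.
y(t) = v_y0 t − ½ g t² = 58.02×6.96 − 4.900×6.96² = 166 m.

166 m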